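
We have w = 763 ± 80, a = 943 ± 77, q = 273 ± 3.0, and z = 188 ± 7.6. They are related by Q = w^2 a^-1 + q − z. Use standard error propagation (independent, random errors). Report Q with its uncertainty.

702 ± 139

Let p = w^2·a^-1 = 617. δp/p = √((2·δw/w)² + (-1·δa/a)²) = √(0.0440 + 0.00667) = 0.225, so δp = 139.
Q = p + q − z: δQ = √(δp² + δq² + δz²) = √(19300 + 9.00 + 57.8) = 139
Q = 702.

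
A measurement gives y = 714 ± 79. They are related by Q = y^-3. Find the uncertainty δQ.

Q ∝ y^-3, so δQ/Q = |-3| · δy/y = 3 × 0.111 = 0.332.
Q = 2.75e-09, so δQ = 0.332 × 2.75e-09 = 9.12e-10.

9.12e-10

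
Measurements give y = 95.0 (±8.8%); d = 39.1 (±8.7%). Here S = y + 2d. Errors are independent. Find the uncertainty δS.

Sums and differences: (δS)² = Σ (cᵢ δxᵢ)².
  (δy)² = 69.9;  (2·δd)² = 46.3
δS = √(116) = 10.8

10.8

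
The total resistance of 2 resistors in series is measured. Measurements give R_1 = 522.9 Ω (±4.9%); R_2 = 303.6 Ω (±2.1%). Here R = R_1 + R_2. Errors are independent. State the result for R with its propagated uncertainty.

For a sum/difference, combine absolute errors in quadrature:
  (δR_1)² = 656;  (δR_2)² = 40.6
δR = √(697) = 26.4 Ω
R = 826.5 Ω.

826.5 ± 26.4 Ω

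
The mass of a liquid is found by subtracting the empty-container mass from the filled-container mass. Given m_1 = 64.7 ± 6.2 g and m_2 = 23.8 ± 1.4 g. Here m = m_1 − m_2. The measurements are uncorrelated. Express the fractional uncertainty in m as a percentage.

m is a linear combination, so absolute uncertainties add in quadrature:
  (δm_1)² = 38.4;  (δm_2)² = 1.96
δm = √(40.4) = 6.36 g
m = 40.9 g, so δm/m = 6.36/40.9 = 0.155.

15.5%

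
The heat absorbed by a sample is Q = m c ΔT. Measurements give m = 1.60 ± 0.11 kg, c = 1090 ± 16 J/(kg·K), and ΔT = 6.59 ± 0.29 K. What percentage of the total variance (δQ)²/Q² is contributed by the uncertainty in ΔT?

(δQ/Q)² = (1·δm/m)² + (1·δc/c)² + (1·δΔT/ΔT)²
  m term: (1×0.0687)² = 0.00473
  c term: (1×0.0147)² = 0.000215
  ΔT term: (1×0.0440)² = 0.00194
Total = 0.00688. Share from ΔT = 0.00194/0.00688 = 0.282.

28.2%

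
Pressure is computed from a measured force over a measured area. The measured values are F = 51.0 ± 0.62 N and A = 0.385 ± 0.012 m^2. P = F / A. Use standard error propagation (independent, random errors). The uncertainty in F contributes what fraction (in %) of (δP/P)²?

(δP/P)² = (1·δF/F)² + (-1·δA/A)²
  F term: (1×0.0122)² = 0.000148
  A term: (-1×0.0312)² = 0.000971
Total = 0.00112. Share from F = 0.000148/0.00112 = 0.132.

13.2%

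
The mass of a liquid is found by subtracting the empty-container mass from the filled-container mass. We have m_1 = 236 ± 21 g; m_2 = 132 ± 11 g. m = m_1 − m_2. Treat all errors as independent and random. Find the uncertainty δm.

23.7 g

Each term contributes (cᵢ δxᵢ)² to (δm)²:
  (δm_1)² = 441;  (δm_2)² = 121
δm = √(562) = 23.7 g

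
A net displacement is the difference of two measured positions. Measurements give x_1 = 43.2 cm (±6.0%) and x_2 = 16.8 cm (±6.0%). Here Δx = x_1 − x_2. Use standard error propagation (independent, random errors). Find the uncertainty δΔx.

Sums and differences: (δΔx)² = Σ (cᵢ δxᵢ)².
  (δx_1)² = 6.72;  (δx_2)² = 1.02
δΔx = √(7.73) = 2.78 cm

2.78 cm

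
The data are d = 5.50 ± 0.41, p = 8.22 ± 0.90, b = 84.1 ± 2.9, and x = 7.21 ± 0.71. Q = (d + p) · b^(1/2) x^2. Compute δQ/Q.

0.210

Let u = d + p = 13.7. δu = √(δd² + δp²) = √(0.168 + 0.810) = 0.989, so δu/u = 0.0721.
Q is then a monomial in u, b, x:
δQ/Q = √((δu/u)² + (½·δb/b)² + (2·δx/x)²) = √(0.00520 + 0.000297 + 0.0388) = 0.210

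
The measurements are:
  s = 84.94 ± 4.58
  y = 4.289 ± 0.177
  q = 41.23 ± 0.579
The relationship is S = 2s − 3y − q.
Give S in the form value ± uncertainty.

Sums and differences: (δS)² = Σ (cᵢ δxᵢ)².
  (2·δs)² = 83.9;  (3·δy)² = 0.282;  (δq)² = 0.335
δS = √(84.5) = 9.19
S = 115.8.

115.8 ± 9.19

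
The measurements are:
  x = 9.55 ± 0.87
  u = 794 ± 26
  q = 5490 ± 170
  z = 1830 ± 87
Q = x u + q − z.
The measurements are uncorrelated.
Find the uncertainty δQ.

758

Let p = x·u = 7580. δp/p = √((1·δx/x)² + (1·δu/u)²) = √(0.00830 + 0.00107) = 0.0968, so δp = 734.
Q = p + q − z: δQ = √(δp² + δq² + δz²) = √(5.39e+05 + 28900 + 7570) = 758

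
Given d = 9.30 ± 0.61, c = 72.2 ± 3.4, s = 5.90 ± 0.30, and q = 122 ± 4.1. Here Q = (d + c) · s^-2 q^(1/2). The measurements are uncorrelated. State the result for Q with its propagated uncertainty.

25.9 ± 2.88

Let u = d + c = 81.5. δu = √(δd² + δc²) = √(0.372 + 11.6) = 3.45, so δu/u = 0.0424.
Q is then a monomial in u, s, q:
δQ/Q = √((δu/u)² + (-2·δs/s)² + (½·δq/q)²) = √(0.00180 + 0.0103 + 0.000282) = 0.111
Q = 25.9, so δQ = 0.111 × 25.9 = 2.88.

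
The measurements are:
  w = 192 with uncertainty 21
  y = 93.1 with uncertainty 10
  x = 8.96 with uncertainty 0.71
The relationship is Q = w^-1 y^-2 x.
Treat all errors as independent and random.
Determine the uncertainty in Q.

Each factor contributes (exponent × relative error)² to (δQ/Q)²:
  (-1·δw/w)² = (-1×0.109)² = 0.0120;  (-2·δy/y)² = (-2×0.107)² = 0.0461;  (1·δx/x)² = (1×0.0792)² = 0.00628
δQ/Q = √(0.0644) = 0.254
Q = 5.38e-06, so δQ = 0.254 × 5.38e-06 = 1.37e-06.

1.37e-06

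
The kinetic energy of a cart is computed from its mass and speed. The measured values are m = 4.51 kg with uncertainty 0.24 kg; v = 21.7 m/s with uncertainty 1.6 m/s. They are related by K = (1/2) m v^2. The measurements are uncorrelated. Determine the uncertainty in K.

166 J

Each factor contributes (exponent × relative error)² to (δK/K)²:
  (1·δm/m)² = (1×0.0532)² = 0.00283;  (2·δv/v)² = (2×0.0737)² = 0.0217
δK/K = √(0.0246) = 0.157
K = 1060 J, so δK = 0.157 × 1060 = 166 J.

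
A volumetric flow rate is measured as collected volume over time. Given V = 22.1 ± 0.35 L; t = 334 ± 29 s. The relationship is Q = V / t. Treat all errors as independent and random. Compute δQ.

0.00584 L/s

Products/powers → add relative errors in quadrature, weighted by exponent:
  (1·δV/V)² = (1×0.0158)² = 0.000251;  (-1·δt/t)² = (-1×0.0868)² = 0.00754
δQ/Q = √(0.00779) = 0.0883
Q = 0.0662 L/s, so δQ = 0.0883 × 0.0662 = 0.00584 L/s.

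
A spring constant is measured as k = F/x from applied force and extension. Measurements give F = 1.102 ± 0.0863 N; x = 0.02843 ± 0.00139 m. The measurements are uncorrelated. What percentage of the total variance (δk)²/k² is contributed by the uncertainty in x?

(δk/k)² = (1·δF/F)² + (-1·δx/x)²
  F term: (1×0.0783)² = 0.00613
  x term: (-1×0.0489)² = 0.00239
Total = 0.00852. Share from x = 0.00239/0.00852 = 0.280.

28.0%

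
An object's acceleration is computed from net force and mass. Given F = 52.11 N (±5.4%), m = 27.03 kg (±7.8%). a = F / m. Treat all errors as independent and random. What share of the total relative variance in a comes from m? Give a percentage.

(δa/a)² = (1·δF/F)² + (-1·δm/m)²
  F term: (1×0.0540)² = 0.00292
  m term: (-1×0.0780)² = 0.00608
Total = 0.00900. Share from m = 0.00608/0.00900 = 0.676.

67.6%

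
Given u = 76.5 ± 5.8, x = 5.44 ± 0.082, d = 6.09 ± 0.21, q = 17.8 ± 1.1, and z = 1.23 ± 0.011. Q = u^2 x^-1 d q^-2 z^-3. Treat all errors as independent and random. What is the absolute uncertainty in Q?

2.23

Relative error in a monomial: (δQ/Q)² = Σ (nᵢ · δxᵢ/xᵢ)².
  (2·δu/u)² = (2×0.0758)² = 0.0230;  (-1·δx/x)² = (-1×0.0151)² = 0.000227;  (1·δd/d)² = (1×0.0345)² = 0.00119;  (-2·δq/q)² = (-2×0.0618)² = 0.0153;  (-3·δz/z)² = (-3×0.00894)² = 0.000720
δQ/Q = √(0.0404) = 0.201
Q = 11.1, so δQ = 0.201 × 11.1 = 2.23.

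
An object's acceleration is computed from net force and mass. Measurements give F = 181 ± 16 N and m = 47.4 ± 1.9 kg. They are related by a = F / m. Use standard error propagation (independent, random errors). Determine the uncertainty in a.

0.371 m/s^2

For a monomial a ∝ F, m^-1, fractional errors add in quadrature:
  (1·δF/F)² = (1×0.0884)² = 0.00781;  (-1·δm/m)² = (-1×0.0401)² = 0.00161
δa/a = √(0.00942) = 0.0971
a = 3.82 m/s^2, so δa = 0.0971 × 3.82 = 0.371 m/s^2.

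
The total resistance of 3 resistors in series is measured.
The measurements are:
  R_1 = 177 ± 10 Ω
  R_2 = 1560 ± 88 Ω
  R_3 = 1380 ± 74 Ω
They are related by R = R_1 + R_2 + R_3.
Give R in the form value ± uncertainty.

For a sum/difference, combine absolute errors in quadrature:
  (δR_1)² = 100;  (δR_2)² = 7740;  (δR_3)² = 5480
δR = √(13300) = 115 Ω
R = 3120 Ω.

3120 ± 115 Ω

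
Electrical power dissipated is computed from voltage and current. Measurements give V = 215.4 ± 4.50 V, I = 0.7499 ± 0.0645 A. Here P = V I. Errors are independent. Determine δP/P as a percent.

Relative error in a monomial: (δP/P)² = Σ (nᵢ · δxᵢ/xᵢ)².
  (1·δV/V)² = (1×0.0209)² = 0.000436;  (1·δI/I)² = (1×0.0860)² = 0.00740
δP/P = √(0.00783) = 0.0885

8.85%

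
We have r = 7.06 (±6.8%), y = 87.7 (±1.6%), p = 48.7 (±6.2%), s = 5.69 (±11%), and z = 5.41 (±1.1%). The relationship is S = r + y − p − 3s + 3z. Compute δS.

3.86

Sums and differences: (δS)² = Σ (cᵢ δxᵢ)².
  (δr)² = 0.230;  (δy)² = 1.97;  (δp)² = 9.12;  (3·δs)² = 3.53;  (3·δz)² = 0.0319
δS = √(14.9) = 3.86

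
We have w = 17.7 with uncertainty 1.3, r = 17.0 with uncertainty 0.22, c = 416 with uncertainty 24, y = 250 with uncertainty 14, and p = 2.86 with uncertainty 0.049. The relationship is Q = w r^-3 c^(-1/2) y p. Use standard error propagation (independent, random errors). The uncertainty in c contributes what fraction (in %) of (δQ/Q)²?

(δQ/Q)² = (1·δw/w)² + (-3·δr/r)² + (−½·δc/c)² + (1·δy/y)² + (1·δp/p)²
  w term: (1×0.0734)² = 0.00539
  r term: (-3×0.0129)² = 0.00151
  c term: (-0.5×0.0577)² = 0.000832
  y term: (1×0.0560)² = 0.00314
  p term: (1×0.0171)² = 0.000294
Total = 0.0112. Share from c = 0.000832/0.0112 = 0.0745.

7.45%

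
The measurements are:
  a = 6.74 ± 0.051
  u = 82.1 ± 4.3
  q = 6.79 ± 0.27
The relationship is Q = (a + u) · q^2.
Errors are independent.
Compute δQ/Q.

0.0931

Let w = a + u = 88.8. δw = √(δa² + δu²) = √(0.00260 + 18.5) = 4.30, so δw/w = 0.0484.
Q is then a monomial in w, q:
δQ/Q = √((δw/w)² + (2·δq/q)²) = √(0.00234 + 0.00632) = 0.0931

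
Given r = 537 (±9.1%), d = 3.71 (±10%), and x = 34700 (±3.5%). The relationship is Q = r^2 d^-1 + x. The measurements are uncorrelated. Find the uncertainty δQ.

16200

Let p = r^2·d^-1 = 77700. δp/p = √((2·δr/r)² + (-1·δd/d)²) = √(0.0331 + 0.0100) = 0.208, so δp = 16100.
Q = p + x: δQ = √(δp² + δx²) = √(2.61e+08 + 1.48e+06) = 16200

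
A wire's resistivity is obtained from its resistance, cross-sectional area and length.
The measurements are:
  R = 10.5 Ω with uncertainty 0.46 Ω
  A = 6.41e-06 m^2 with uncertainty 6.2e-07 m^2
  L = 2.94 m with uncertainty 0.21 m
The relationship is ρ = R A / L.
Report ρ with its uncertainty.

Relative error in a monomial: (δρ/ρ)² = Σ (nᵢ · δxᵢ/xᵢ)².
  (1·δR/R)² = (1×0.0438)² = 0.00192;  (1·δA/A)² = (1×0.0967)² = 0.00936;  (-1·δL/L)² = (-1×0.0714)² = 0.00510
δρ/ρ = √(0.0164) = 0.128
ρ = 2.29e-05 Ω·m, so δρ = 0.128 × 2.29e-05 = 2.93e-06 Ω·m.

(2.29 ± 0.293) × 10^-5 Ω·m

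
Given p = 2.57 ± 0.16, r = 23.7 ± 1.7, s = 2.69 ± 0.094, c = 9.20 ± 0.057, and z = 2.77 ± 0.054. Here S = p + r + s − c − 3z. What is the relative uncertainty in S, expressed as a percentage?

15.0%

Sums and differences: (δS)² = Σ (cᵢ δxᵢ)².
  (δp)² = 0.0256;  (δr)² = 2.89;  (δs)² = 0.00884;  (δc)² = 0.00325;  (3·δz)² = 0.0262
δS = √(2.95) = 1.72
S = 11.4, so δS/S = 1.72/11.4 = 0.150.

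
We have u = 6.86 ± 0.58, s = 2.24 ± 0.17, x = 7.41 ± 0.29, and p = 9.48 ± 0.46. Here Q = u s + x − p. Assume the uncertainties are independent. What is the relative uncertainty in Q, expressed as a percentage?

13.8%

Let w = u·s = 15.4. δw/w = √((1·δu/u)² + (1·δs/s)²) = √(0.00715 + 0.00576) = 0.114, so δw = 1.75.
Q = w + x − p: δQ = √(δw² + δx² + δp²) = √(3.05 + 0.0841 + 0.212) = 1.83
Q = 13.3, so δQ/Q = 1.83/13.3 = 0.138.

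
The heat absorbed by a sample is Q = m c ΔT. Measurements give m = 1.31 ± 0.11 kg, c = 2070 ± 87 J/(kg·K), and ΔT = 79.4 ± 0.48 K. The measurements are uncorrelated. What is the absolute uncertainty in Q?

20300 J

For a monomial Q ∝ m, c, ΔT, fractional errors add in quadrature:
  (1·δm/m)² = (1×0.0840)² = 0.00705;  (1·δc/c)² = (1×0.0420)² = 0.00177;  (1·δΔT/ΔT)² = (1×0.00605)² = 3.65e-05
δQ/Q = √(0.00885) = 0.0941
Q = 2.15e+05 J, so δQ = 0.0941 × 2.15e+05 = 20300 J.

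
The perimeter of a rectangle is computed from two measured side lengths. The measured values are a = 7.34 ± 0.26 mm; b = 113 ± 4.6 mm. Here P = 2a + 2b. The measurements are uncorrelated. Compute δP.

Absolute uncertainties add in quadrature for a linear combination:
  (2·δa)² = 0.270;  (2·δb)² = 84.6
δP = √(84.9) = 9.21 mm

9.21 mm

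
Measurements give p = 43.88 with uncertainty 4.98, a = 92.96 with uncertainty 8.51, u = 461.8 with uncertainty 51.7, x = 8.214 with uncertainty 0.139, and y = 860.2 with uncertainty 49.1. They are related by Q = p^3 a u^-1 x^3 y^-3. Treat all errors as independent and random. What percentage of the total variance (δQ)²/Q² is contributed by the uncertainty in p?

(δQ/Q)² = (3·δp/p)² + (1·δa/a)² + (-1·δu/u)² + (3·δx/x)² + (-3·δy/y)²
  p term: (3×0.113)² = 0.116
  a term: (1×0.0915)² = 0.00838
  u term: (-1×0.112)² = 0.0125
  x term: (3×0.0169)² = 0.00258
  y term: (-3×0.0571)² = 0.0293
Total = 0.169. Share from p = 0.116/0.169 = 0.687.

68.7%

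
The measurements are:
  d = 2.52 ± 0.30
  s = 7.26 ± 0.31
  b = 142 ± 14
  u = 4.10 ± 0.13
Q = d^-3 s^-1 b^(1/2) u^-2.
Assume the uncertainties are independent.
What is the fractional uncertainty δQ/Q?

Relative error in a monomial: (δQ/Q)² = Σ (nᵢ · δxᵢ/xᵢ)².
  (-3·δd/d)² = (-3×0.119)² = 0.128;  (-1·δs/s)² = (-1×0.0427)² = 0.00182;  (½·δb/b)² = (0.5×0.0986)² = 0.00243;  (-2·δu/u)² = (-2×0.0317)² = 0.00402
δQ/Q = √(0.136) = 0.369

0.369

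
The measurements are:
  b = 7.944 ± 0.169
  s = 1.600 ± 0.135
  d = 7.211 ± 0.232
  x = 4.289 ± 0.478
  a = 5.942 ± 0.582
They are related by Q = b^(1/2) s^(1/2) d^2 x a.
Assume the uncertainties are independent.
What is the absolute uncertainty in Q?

791

Relative error in a monomial: (δQ/Q)² = Σ (nᵢ · δxᵢ/xᵢ)².
  (½·δb/b)² = (0.5×0.0213)² = 0.000113;  (½·δs/s)² = (0.5×0.0844)² = 0.00178;  (2·δd/d)² = (2×0.0322)² = 0.00414;  (1·δx/x)² = (1×0.111)² = 0.0124;  (1·δa/a)² = (1×0.0979)² = 0.00959
δQ/Q = √(0.0280) = 0.167
Q = 4725, so δQ = 0.167 × 4725 = 791.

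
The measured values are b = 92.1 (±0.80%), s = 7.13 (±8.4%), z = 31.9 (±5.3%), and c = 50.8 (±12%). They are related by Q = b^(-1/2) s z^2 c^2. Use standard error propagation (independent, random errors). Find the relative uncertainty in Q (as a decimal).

For a monomial Q ∝ b^(-1/2), s, z^2, c^2, fractional errors add in quadrature:
  (−½·δb/b)² = (-0.5×0.00800)² = 1.6e-05;  (1·δs/s)² = (1×0.0840)² = 0.00706;  (2·δz/z)² = (2×0.0530)² = 0.0112;  (2·δc/c)² = (2×0.120)² = 0.0576
δQ/Q = √(0.0759) = 0.276

0.276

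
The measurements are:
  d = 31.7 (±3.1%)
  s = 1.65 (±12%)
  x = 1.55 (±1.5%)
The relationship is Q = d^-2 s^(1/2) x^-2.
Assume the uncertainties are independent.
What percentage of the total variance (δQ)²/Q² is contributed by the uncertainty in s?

(δQ/Q)² = (-2·δd/d)² + (½·δs/s)² + (-2·δx/x)²
  d term: (-2×0.0310)² = 0.00384
  s term: (0.5×0.120)² = 0.00360
  x term: (-2×0.0150)² = 0.000900
Total = 0.00834. Share from s = 0.00360/0.00834 = 0.431.

43.1%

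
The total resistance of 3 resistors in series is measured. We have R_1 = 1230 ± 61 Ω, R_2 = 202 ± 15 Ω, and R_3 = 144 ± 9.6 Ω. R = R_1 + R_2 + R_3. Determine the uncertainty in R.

63.5 Ω

R is a linear combination, so absolute uncertainties add in quadrature:
  (δR_1)² = 3720;  (δR_2)² = 225;  (δR_3)² = 92.2
δR = √(4040) = 63.5 Ω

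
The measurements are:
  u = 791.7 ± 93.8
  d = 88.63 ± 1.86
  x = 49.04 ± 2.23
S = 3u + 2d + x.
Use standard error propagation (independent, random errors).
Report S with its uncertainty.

2601 ± 281

S is a linear combination, so absolute uncertainties add in quadrature:
  (3·δu)² = 79200;  (2·δd)² = 13.8;  (δx)² = 4.97
δS = √(79200) = 281
S = 2601.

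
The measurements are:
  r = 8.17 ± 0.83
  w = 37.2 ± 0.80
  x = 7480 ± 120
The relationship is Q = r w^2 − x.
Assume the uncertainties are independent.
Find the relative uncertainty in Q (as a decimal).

0.328

Let p = r·w^2 = 11300. δp/p = √((1·δr/r)² + (2·δw/w)²) = √(0.0103 + 0.00185) = 0.110, so δp = 1250.
Q = p − x: δQ = √(δp² + δx²) = √(1.56e+06 + 14400) = 1250
Q = 3830, so δQ/Q = 1250/3830 = 0.328.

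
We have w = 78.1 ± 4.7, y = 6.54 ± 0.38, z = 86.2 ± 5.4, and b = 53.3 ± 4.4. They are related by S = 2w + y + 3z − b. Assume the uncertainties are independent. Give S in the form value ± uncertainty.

S is a linear combination, so absolute uncertainties add in quadrature:
  (2·δw)² = 88.4;  (δy)² = 0.144;  (3·δz)² = 262;  (δb)² = 19.4
δS = √(370) = 19.2
S = 368.

368 ± 19.2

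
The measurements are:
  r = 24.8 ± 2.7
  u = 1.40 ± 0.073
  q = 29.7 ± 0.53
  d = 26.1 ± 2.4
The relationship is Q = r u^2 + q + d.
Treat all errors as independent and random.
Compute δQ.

Let p = r·u^2 = 48.6. δp/p = √((1·δr/r)² + (2·δu/u)²) = √(0.0119 + 0.0109) = 0.151, so δp = 7.33.
Q = p + q + d: δQ = √(δp² + δq² + δd²) = √(53.7 + 0.281 + 5.76) = 7.73

7.73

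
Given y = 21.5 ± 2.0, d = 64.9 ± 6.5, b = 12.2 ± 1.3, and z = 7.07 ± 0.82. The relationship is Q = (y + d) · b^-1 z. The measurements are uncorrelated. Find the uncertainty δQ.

Let u = y + d = 86.4. δu = √(δy² + δd²) = √(4.00 + 42.2) = 6.80, so δu/u = 0.0787.
Q is then a monomial in u, b, z:
δQ/Q = √((δu/u)² + (-1·δb/b)² + (1·δz/z)²) = √(0.00620 + 0.0114 + 0.0135) = 0.176
Q = 50.1, so δQ = 0.176 × 50.1 = 8.82.

8.82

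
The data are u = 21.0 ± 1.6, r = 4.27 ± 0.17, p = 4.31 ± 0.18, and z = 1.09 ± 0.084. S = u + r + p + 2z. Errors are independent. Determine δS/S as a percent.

5.13%

Each term contributes (cᵢ δxᵢ)² to (δS)²:
  (δu)² = 2.56;  (δr)² = 0.0289;  (δp)² = 0.0324;  (2·δz)² = 0.0282
δS = √(2.65) = 1.63
S = 31.8, so δS/S = 1.63/31.8 = 0.0513.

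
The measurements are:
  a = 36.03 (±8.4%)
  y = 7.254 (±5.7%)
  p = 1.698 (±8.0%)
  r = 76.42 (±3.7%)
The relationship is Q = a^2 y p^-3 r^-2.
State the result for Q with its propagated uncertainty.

0.3294 ± 0.101

For a monomial Q ∝ a^2, y, p^-3, r^-2, fractional errors add in quadrature:
  (2·δa/a)² = (2×0.0840)² = 0.0282;  (1·δy/y)² = (1×0.0570)² = 0.00325;  (-3·δp/p)² = (-3×0.0800)² = 0.0576;  (-2·δr/r)² = (-2×0.0370)² = 0.00548
δQ/Q = √(0.0945) = 0.307
Q = 0.3294, so δQ = 0.307 × 0.3294 = 0.101.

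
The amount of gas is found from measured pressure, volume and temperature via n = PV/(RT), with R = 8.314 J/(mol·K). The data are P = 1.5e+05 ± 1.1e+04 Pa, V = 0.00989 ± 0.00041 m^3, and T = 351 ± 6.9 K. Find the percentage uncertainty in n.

8.65%

Each factor contributes (exponent × relative error)² to (δn/n)²:
  (1·δP/P)² = (1×0.0733)² = 0.00538;  (1·δV/V)² = (1×0.0415)² = 0.00172;  (-1·δT/T)² = (-1×0.0197)² = 0.000386
δn/n = √(0.00748) = 0.0865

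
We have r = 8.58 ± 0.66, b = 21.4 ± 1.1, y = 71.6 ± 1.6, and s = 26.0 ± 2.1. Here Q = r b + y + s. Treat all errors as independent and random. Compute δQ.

17.2

Let p = r·b = 184. δp/p = √((1·δr/r)² + (1·δb/b)²) = √(0.00592 + 0.00264) = 0.0925, so δp = 17.0.
Q = p + y + s: δQ = √(δp² + δy² + δs²) = √(289 + 2.56 + 4.41) = 17.2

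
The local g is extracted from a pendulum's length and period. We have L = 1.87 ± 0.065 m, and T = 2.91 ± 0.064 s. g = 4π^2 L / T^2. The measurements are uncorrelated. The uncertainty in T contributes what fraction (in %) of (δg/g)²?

(δg/g)² = (1·δL/L)² + (-2·δT/T)²
  L term: (1×0.0348)² = 0.00121
  T term: (-2×0.0220)² = 0.00193
Total = 0.00314. Share from T = 0.00193/0.00314 = 0.616.

61.6%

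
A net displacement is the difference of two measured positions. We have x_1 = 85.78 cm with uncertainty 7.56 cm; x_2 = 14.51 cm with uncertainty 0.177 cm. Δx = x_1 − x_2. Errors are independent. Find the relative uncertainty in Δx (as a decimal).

Sums and differences: (δΔx)² = Σ (cᵢ δxᵢ)².
  (δx_1)² = 57.2;  (δx_2)² = 0.0313
δΔx = √(57.2) = 7.56 cm
Δx = 71.27 cm, so δΔx/Δx = 7.56/71.27 = 0.106.

0.106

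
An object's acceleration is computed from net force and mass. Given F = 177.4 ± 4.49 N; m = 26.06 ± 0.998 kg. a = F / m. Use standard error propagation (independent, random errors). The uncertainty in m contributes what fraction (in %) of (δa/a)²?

(δa/a)² = (1·δF/F)² + (-1·δm/m)²
  F term: (1×0.0253)² = 0.000641
  m term: (-1×0.0383)² = 0.00147
Total = 0.00211. Share from m = 0.00147/0.00211 = 0.696.

69.6%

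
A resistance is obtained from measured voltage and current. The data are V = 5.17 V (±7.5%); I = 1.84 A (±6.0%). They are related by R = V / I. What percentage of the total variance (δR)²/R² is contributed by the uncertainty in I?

39.0%

(δR/R)² = (1·δV/V)² + (-1·δI/I)²
  V term: (1×0.0750)² = 0.00562
  I term: (-1×0.0600)² = 0.00360
Total = 0.00923. Share from I = 0.00360/0.00923 = 0.390.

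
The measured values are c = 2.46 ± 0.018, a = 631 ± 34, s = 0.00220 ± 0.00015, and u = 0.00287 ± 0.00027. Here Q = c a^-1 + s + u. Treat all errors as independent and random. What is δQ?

0.000375

Let p = c·a^-1 = 0.00390. δp/p = √((1·δc/c)² + (-1·δa/a)²) = √(5.35e-05 + 0.00290) = 0.0544, so δp = 0.000212.
Q = p + s + u: δQ = √(δp² + δs² + δu²) = √(4.49e-08 + 2.25e-08 + 7.29e-08) = 0.000375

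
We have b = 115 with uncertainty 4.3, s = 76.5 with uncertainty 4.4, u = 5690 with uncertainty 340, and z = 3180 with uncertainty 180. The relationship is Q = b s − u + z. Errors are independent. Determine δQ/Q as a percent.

11.4%

Let p = b·s = 8800. δp/p = √((1·δb/b)² + (1·δs/s)²) = √(0.00140 + 0.00331) = 0.0686, so δp = 604.
Q = p − u + z: δQ = √(δp² + δu² + δz²) = √(3.64e+05 + 1.16e+05 + 32400) = 716
Q = 6290, so δQ/Q = 716/6290 = 0.114.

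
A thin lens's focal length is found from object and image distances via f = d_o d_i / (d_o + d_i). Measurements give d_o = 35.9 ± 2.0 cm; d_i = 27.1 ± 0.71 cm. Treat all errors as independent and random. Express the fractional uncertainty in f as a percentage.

∂f/∂d_o = (d_i/(d_o+d_i))² = 0.185;  ∂f/∂d_i = (d_o/(d_o+d_i))² = 0.325
δf = √((∂f/∂d_o · δd_o)² + (∂f/∂d_i · δd_i)²) = √(0.137 + 0.0532) = 0.436 cm
f = 15.4 cm, so δf/f = 0.436/15.4 = 0.0282.

2.82%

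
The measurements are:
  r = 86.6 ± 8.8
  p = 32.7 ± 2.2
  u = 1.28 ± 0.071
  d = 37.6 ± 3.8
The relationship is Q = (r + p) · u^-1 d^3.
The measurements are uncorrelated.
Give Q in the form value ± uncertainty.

Let w = r + p = 119. δw = √(δr² + δp²) = √(77.4 + 4.84) = 9.07, so δw/w = 0.0760.
Q is then a monomial in w, u, d:
δQ/Q = √((δw/w)² + (-1·δu/u)² + (3·δd/d)²) = √(0.00578 + 0.00308 + 0.0919) = 0.317
Q = 4.95e+06, so δQ = 0.317 × 4.95e+06 = 1.57e+06.

(4.95 ± 1.57) × 10^6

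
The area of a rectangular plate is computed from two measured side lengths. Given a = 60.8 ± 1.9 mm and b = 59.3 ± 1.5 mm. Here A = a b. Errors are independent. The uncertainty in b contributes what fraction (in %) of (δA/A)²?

(δA/A)² = (1·δa/a)² + (1·δb/b)²
  a term: (1×0.0312)² = 0.000977
  b term: (1×0.0253)² = 0.000640
Total = 0.00162. Share from b = 0.000640/0.00162 = 0.396.

39.6%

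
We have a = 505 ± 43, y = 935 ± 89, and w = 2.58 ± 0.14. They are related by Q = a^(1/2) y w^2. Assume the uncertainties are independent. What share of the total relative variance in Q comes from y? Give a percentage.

(δQ/Q)² = (½·δa/a)² + (1·δy/y)² + (2·δw/w)²
  a term: (0.5×0.0851)² = 0.00181
  y term: (1×0.0952)² = 0.00906
  w term: (2×0.0543)² = 0.0118
Total = 0.0227. Share from y = 0.00906/0.0227 = 0.400.

40.0%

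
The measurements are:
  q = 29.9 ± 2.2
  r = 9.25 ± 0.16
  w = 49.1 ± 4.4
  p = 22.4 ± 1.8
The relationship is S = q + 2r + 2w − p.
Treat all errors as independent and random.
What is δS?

9.25

For a sum/difference, combine absolute errors in quadrature:
  (δq)² = 4.84;  (2·δr)² = 0.102;  (2·δw)² = 77.4;  (δp)² = 3.24
δS = √(85.6) = 9.25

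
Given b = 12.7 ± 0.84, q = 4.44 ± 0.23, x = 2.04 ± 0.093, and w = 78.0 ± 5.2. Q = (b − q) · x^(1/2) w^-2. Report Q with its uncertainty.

Let u = b − q = 8.26. δu = √(δb² + δq²) = √(0.706 + 0.0529) = 0.871, so δu/u = 0.105.
Q is then a monomial in u, x, w:
δQ/Q = √((δu/u)² + (½·δx/x)² + (-2·δw/w)²) = √(0.0111 + 0.000520 + 0.0178) = 0.172
Q = 0.00194, so δQ = 0.172 × 0.00194 = 0.000333.

0.00194 ± 0.000333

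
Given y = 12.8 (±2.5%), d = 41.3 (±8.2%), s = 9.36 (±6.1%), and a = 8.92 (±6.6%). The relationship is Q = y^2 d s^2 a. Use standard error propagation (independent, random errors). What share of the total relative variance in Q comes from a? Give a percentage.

15.3%

(δQ/Q)² = (2·δy/y)² + (1·δd/d)² + (2·δs/s)² + (1·δa/a)²
  y term: (2×0.0250)² = 0.00250
  d term: (1×0.0820)² = 0.00672
  s term: (2×0.0610)² = 0.0149
  a term: (1×0.0660)² = 0.00436
Total = 0.0285. Share from a = 0.00436/0.0285 = 0.153.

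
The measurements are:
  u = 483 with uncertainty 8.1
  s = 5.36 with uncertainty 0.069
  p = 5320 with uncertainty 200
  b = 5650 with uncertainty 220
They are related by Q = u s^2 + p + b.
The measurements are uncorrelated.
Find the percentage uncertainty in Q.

Let w = u·s^2 = 13900. δw/w = √((1·δu/u)² + (2·δs/s)²) = √(0.000281 + 0.000663) = 0.0307, so δw = 426.
Q = w + p + b: δQ = √(δw² + δp² + δb²) = √(1.82e+05 + 40000 + 48400) = 520
Q = 24800, so δQ/Q = 520/24800 = 0.0209.

2.09%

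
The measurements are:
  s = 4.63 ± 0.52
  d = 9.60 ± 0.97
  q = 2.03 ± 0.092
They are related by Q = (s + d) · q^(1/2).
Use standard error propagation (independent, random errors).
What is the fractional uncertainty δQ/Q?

Let u = s + d = 14.2. δu = √(δs² + δd²) = √(0.270 + 0.941) = 1.10, so δu/u = 0.0773.
Q is then a monomial in u, q:
δQ/Q = √((δu/u)² + (½·δq/q)²) = √(0.00598 + 0.000513) = 0.0806

0.0806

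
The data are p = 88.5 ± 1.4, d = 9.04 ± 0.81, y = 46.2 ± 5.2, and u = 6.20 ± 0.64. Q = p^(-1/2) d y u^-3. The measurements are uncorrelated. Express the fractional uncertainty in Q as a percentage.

34.2%

Since Q is a product/quotient, work with relative uncertainties:
  (−½·δp/p)² = (-0.5×0.0158)² = 6.26e-05;  (1·δd/d)² = (1×0.0896)² = 0.00803;  (1·δy/y)² = (1×0.113)² = 0.0127;  (-3·δu/u)² = (-3×0.103)² = 0.0959
δQ/Q = √(0.117) = 0.342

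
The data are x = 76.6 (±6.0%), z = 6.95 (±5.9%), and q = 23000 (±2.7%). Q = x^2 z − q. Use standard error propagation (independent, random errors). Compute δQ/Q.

Let p = x^2·z = 40800. δp/p = √((2·δx/x)² + (1·δz/z)²) = √(0.0144 + 0.00348) = 0.134, so δp = 5450.
Q = p − q: δQ = √(δp² + δq²) = √(2.97e+07 + 3.86e+05) = 5490
Q = 17800, so δQ/Q = 5490/17800 = 0.309.

0.309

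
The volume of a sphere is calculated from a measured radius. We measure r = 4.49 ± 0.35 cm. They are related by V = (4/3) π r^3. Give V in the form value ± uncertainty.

Since V is a product/quotient, work with relative uncertainties:
  (3·δr/r)² = (3×0.0780)² = 0.0547
δV/V = √(0.0547) = 0.234
V = 379 cm^3, so δV = 0.234 × 379 = 88.7 cm^3.

379 ± 88.7 cm^3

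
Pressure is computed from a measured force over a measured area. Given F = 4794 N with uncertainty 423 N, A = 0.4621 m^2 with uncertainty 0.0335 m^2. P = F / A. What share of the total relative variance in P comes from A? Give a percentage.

40.3%

(δP/P)² = (1·δF/F)² + (-1·δA/A)²
  F term: (1×0.0882)² = 0.00779
  A term: (-1×0.0725)² = 0.00526
Total = 0.0130. Share from A = 0.00526/0.0130 = 0.403.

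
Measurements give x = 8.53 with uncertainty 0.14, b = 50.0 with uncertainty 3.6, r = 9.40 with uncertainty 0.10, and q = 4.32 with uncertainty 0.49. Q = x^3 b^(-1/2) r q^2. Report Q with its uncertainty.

15400 ± 3620

For a monomial Q ∝ x^3, b^(-1/2), r, q^2, fractional errors add in quadrature:
  (3·δx/x)² = (3×0.0164)² = 0.00242;  (−½·δb/b)² = (-0.5×0.0720)² = 0.00130;  (1·δr/r)² = (1×0.0106)² = 0.000113;  (2·δq/q)² = (2×0.113)² = 0.0515
δQ/Q = √(0.0553) = 0.235
Q = 15400, so δQ = 0.235 × 15400 = 3620.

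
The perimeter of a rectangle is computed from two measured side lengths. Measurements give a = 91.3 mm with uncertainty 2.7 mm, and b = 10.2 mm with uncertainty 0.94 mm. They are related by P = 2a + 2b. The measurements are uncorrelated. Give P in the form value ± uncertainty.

Sums and differences: (δP)² = Σ (cᵢ δxᵢ)².
  (2·δa)² = 29.2;  (2·δb)² = 3.53
δP = √(32.7) = 5.72 mm
P = 203 mm.

203 ± 5.72 mm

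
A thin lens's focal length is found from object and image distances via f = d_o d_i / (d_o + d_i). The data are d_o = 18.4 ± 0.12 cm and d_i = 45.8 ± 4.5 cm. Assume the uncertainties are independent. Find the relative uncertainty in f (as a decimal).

0.0285

∂f/∂d_o = (d_i/(d_o+d_i))² = 0.509;  ∂f/∂d_i = (d_o/(d_o+d_i))² = 0.0821
δf = √((∂f/∂d_o · δd_o)² + (∂f/∂d_i · δd_i)²) = √(0.00373 + 0.137) = 0.375 cm
f = 13.1 cm, so δf/f = 0.375/13.1 = 0.0285.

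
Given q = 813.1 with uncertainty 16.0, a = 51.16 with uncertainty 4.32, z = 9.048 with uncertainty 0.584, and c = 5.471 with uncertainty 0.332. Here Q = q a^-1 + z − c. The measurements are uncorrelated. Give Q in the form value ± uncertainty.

19.47 ± 1.53

Let p = q·a^-1 = 15.89. δp/p = √((1·δq/q)² + (-1·δa/a)²) = √(0.000387 + 0.00713) = 0.0867, so δp = 1.38.
Q = p + z − c: δQ = √(δp² + δz² + δc²) = √(1.90 + 0.341 + 0.110) = 1.53
Q = 19.47.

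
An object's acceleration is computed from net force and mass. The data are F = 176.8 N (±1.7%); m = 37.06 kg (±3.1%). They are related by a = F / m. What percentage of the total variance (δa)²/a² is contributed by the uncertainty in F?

(δa/a)² = (1·δF/F)² + (-1·δm/m)²
  F term: (1×0.0170)² = 0.000289
  m term: (-1×0.0310)² = 0.000961
Total = 0.00125. Share from F = 0.000289/0.00125 = 0.231.

23.1%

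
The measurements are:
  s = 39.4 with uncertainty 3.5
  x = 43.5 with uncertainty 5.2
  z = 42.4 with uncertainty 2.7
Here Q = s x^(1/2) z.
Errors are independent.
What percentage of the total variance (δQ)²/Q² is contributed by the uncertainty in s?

50.8%

(δQ/Q)² = (1·δs/s)² + (½·δx/x)² + (1·δz/z)²
  s term: (1×0.0888)² = 0.00789
  x term: (0.5×0.120)² = 0.00357
  z term: (1×0.0637)² = 0.00406
Total = 0.0155. Share from s = 0.00789/0.0155 = 0.508.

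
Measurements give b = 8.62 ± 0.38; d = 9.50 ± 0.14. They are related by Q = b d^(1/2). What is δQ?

1.19

Since Q is a product/quotient, work with relative uncertainties:
  (1·δb/b)² = (1×0.0441)² = 0.00194;  (½·δd/d)² = (0.5×0.0147)² = 5.43e-05
δQ/Q = √(0.00200) = 0.0447
Q = 26.6, so δQ = 0.0447 × 26.6 = 1.19.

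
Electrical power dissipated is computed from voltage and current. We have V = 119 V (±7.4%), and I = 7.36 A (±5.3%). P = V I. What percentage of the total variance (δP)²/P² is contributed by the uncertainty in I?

(δP/P)² = (1·δV/V)² + (1·δI/I)²
  V term: (1×0.0740)² = 0.00548
  I term: (1×0.0530)² = 0.00281
Total = 0.00829. Share from I = 0.00281/0.00829 = 0.339.

33.9%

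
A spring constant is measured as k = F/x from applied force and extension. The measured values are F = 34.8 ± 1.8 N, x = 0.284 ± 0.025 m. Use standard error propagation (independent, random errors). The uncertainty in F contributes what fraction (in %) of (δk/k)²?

(δk/k)² = (1·δF/F)² + (-1·δx/x)²
  F term: (1×0.0517)² = 0.00268
  x term: (-1×0.0880)² = 0.00775
Total = 0.0104. Share from F = 0.00268/0.0104 = 0.257.

25.7%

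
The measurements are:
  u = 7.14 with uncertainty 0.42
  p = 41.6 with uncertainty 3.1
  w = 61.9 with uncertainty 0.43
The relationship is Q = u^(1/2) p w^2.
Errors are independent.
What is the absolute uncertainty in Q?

Q is a product of powers, so relative uncertainties combine in quadrature:
  (½·δu/u)² = (0.5×0.0588)² = 0.000865;  (1·δp/p)² = (1×0.0745)² = 0.00555;  (2·δw/w)² = (2×0.00695)² = 0.000193
δQ/Q = √(0.00661) = 0.0813
Q = 4.26e+05, so δQ = 0.0813 × 4.26e+05 = 34600.

34600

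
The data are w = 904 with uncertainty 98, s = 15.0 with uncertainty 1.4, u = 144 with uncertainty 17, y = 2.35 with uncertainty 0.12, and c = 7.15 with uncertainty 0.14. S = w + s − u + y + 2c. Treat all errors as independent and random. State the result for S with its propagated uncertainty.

For a sum/difference, combine absolute errors in quadrature:
  (δw)² = 9600;  (δs)² = 1.96;  (δu)² = 289;  (δy)² = 0.0144;  (2·δc)² = 0.0784
δS = √(9900) = 99.5
S = 792.

792 ± 99.5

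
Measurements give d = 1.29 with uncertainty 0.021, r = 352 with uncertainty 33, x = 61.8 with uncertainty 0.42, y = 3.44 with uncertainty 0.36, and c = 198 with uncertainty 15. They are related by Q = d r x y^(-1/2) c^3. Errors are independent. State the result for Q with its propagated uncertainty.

Q is a product of powers, so relative uncertainties combine in quadrature:
  (1·δd/d)² = (1×0.0163)² = 0.000265;  (1·δr/r)² = (1×0.0938)² = 0.00879;  (1·δx/x)² = (1×0.00680)² = 4.62e-05;  (−½·δy/y)² = (-0.5×0.105)² = 0.00274;  (3·δc/c)² = (3×0.0758)² = 0.0517
δQ/Q = √(0.0635) = 0.252
Q = 1.17e+11, so δQ = 0.252 × 1.17e+11 = 2.96e+10.

(1.17 ± 0.296) × 10^11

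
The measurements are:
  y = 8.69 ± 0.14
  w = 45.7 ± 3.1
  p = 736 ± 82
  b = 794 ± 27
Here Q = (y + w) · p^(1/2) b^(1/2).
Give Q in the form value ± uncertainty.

Let u = y + w = 54.4. δu = √(δy² + δw²) = √(0.0196 + 9.61) = 3.10, so δu/u = 0.0571.
Q is then a monomial in u, p, b:
δQ/Q = √((δu/u)² + (½·δp/p)² + (½·δb/b)²) = √(0.00326 + 0.00310 + 0.000289) = 0.0815
Q = 41600, so δQ = 0.0815 × 41600 = 3390.

41600 ± 3390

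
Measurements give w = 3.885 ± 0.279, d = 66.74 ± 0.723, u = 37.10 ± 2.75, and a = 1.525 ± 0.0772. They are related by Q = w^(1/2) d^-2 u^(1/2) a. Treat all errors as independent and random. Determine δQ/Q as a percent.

7.55%

Each factor contributes (exponent × relative error)² to (δQ/Q)²:
  (½·δw/w)² = (0.5×0.0718)² = 0.00129;  (-2·δd/d)² = (-2×0.0108)² = 0.000469;  (½·δu/u)² = (0.5×0.0741)² = 0.00137;  (1·δa/a)² = (1×0.0506)² = 0.00256
δQ/Q = √(0.00570) = 0.0755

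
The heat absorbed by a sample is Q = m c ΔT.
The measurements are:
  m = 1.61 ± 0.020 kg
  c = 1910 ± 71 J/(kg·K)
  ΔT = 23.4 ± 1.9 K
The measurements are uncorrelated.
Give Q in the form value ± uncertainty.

72000 ± 6490 J

Relative error in a monomial: (δQ/Q)² = Σ (nᵢ · δxᵢ/xᵢ)².
  (1·δm/m)² = (1×0.0124)² = 0.000154;  (1·δc/c)² = (1×0.0372)² = 0.00138;  (1·δΔT/ΔT)² = (1×0.0812)² = 0.00659
δQ/Q = √(0.00813) = 0.0902
Q = 72000 J, so δQ = 0.0902 × 72000 = 6490 J.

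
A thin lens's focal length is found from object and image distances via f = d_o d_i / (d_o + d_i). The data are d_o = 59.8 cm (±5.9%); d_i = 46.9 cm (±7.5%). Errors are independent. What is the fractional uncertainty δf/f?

0.0494

∂f/∂d_o = (d_i/(d_o+d_i))² = 0.193;  ∂f/∂d_i = (d_o/(d_o+d_i))² = 0.314
δf = √((∂f/∂d_o · δd_o)² + (∂f/∂d_i · δd_i)²) = √(0.465 + 1.22) = 1.30 cm
f = 26.3 cm, so δf/f = 1.30/26.3 = 0.0494.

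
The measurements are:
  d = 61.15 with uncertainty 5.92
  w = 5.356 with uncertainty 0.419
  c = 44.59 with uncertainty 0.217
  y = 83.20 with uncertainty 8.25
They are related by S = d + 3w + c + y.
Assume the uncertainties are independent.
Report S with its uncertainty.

205.0 ± 10.2

Each term contributes (cᵢ δxᵢ)² to (δS)²:
  (δd)² = 35.0;  (3·δw)² = 1.58;  (δc)² = 0.0471;  (δy)² = 68.1
δS = √(105) = 10.2
S = 205.0.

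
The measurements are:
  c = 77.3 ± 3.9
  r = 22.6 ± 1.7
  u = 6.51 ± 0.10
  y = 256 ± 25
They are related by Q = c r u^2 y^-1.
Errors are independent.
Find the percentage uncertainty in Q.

Q is a product of powers, so relative uncertainties combine in quadrature:
  (1·δc/c)² = (1×0.0505)² = 0.00255;  (1·δr/r)² = (1×0.0752)² = 0.00566;  (2·δu/u)² = (2×0.0154)² = 0.000944;  (-1·δy/y)² = (-1×0.0977)² = 0.00954
δQ/Q = √(0.0187) = 0.137

13.7%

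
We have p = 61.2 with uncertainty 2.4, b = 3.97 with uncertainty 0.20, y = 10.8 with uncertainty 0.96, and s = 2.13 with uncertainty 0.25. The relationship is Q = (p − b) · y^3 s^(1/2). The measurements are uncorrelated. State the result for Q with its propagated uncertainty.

(1.05 ± 0.291) × 10^5

Let u = p − b = 57.2. δu = √(δp² + δb²) = √(5.76 + 0.0400) = 2.41, so δu/u = 0.0421.
Q is then a monomial in u, y, s:
δQ/Q = √((δu/u)² + (3·δy/y)² + (½·δs/s)²) = √(0.00177 + 0.0711 + 0.00344) = 0.276
Q = 1.05e+05, so δQ = 0.276 × 1.05e+05 = 29100.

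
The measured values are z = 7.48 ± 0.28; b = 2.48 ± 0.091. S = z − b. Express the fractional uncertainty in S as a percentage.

5.89%

Absolute uncertainties add in quadrature for a linear combination:
  (δz)² = 0.0784;  (δb)² = 0.00828
δS = √(0.0867) = 0.294
S = 5.00, so δS/S = 0.294/5.00 = 0.0589.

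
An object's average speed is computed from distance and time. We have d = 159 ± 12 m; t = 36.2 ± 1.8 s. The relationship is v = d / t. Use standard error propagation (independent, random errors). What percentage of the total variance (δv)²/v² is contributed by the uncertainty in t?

30.3%

(δv/v)² = (1·δd/d)² + (-1·δt/t)²
  d term: (1×0.0755)² = 0.00570
  t term: (-1×0.0497)² = 0.00247
Total = 0.00817. Share from t = 0.00247/0.00817 = 0.303.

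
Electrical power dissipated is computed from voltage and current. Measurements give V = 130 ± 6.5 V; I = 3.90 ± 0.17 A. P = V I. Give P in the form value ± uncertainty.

507 ± 33.6 W

Relative error in a monomial: (δP/P)² = Σ (nᵢ · δxᵢ/xᵢ)².
  (1·δV/V)² = (1×0.0500)² = 0.00250;  (1·δI/I)² = (1×0.0436)² = 0.00190
δP/P = √(0.00440) = 0.0663
P = 507 W, so δP = 0.0663 × 507 = 33.6 W.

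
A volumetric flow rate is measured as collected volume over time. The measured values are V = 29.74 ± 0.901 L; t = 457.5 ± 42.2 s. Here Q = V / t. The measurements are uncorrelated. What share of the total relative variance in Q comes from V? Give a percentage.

(δQ/Q)² = (1·δV/V)² + (-1·δt/t)²
  V term: (1×0.0303)² = 0.000918
  t term: (-1×0.0922)² = 0.00851
Total = 0.00943. Share from V = 0.000918/0.00943 = 0.0974.

9.74%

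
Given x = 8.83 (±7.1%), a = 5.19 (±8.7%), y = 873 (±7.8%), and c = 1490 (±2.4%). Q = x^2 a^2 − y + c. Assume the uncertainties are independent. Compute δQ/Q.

Let p = x^2·a^2 = 2100. δp/p = √((2·δx/x)² + (2·δa/a)²) = √(0.0202 + 0.0303) = 0.225, so δp = 472.
Q = p − y + c: δQ = √(δp² + δy² + δc²) = √(2.22e+05 + 4640 + 1280) = 478
Q = 2720, so δQ/Q = 478/2720 = 0.176.

0.176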